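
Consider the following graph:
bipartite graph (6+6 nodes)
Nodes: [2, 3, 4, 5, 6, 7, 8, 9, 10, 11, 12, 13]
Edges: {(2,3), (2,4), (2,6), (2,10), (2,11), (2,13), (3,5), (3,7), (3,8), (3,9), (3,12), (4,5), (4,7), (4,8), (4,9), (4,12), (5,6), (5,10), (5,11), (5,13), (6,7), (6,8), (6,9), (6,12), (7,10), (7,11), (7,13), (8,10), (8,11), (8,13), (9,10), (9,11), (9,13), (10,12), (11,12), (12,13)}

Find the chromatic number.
Clique number ω(G) = 2 (lower bound: χ ≥ ω).
The graph is bipartite (no odd cycle), so 2 colors suffice: χ(G) = 2.
A valid 2-coloring: color 1: [2, 5, 7, 8, 9, 12]; color 2: [3, 4, 6, 10, 11, 13].

χ(G) = 2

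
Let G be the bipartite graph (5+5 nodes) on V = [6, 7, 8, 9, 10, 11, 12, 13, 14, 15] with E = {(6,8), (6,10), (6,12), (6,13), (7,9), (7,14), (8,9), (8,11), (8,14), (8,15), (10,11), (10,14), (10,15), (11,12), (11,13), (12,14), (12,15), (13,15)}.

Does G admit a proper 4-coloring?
A valid 4-coloring: color 1: [7, 8, 10, 12, 13]; color 2: [6, 9, 11, 14, 15].
(χ(G) = 2 ≤ 4.)

Yes, G is 4-colorable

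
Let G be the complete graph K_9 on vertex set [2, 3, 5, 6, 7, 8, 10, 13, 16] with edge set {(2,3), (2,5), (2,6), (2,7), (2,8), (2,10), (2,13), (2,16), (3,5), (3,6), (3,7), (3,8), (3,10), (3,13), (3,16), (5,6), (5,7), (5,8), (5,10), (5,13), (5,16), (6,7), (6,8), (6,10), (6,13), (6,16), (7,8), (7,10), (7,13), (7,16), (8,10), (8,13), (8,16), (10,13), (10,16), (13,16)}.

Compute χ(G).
χ(G) = 9

Clique number ω(G) = 9 (lower bound: χ ≥ ω).
The clique on [2, 3, 5, 6, 7, 8, 10, 13, 16] has size 9, forcing χ ≥ 9, and the coloring below uses 9 colors, so χ(G) = 9.
A valid 9-coloring: color 1: [16]; color 2: [5]; color 3: [3]; color 4: [6]; color 5: [10]; color 6: [7]; color 7: [2]; color 8: [13]; color 9: [8].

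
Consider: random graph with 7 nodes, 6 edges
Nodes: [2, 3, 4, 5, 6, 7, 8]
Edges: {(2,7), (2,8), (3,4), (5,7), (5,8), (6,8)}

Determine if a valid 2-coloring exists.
A valid 2-coloring: color 1: [4, 7, 8]; color 2: [2, 3, 5, 6].
(χ(G) = 2 ≤ 2.)

Yes, G is 2-colorable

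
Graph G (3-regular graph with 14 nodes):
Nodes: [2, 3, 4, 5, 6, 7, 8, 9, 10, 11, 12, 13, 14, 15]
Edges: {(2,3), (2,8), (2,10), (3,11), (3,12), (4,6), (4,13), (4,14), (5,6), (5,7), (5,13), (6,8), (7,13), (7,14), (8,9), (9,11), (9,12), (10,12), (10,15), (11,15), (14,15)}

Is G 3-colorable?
A valid 3-coloring: color 1: [4, 5, 8, 10, 11]; color 2: [3, 6, 7, 9, 15]; color 3: [2, 12, 13, 14].
(χ(G) = 3 ≤ 3.)

Yes, G is 3-colorable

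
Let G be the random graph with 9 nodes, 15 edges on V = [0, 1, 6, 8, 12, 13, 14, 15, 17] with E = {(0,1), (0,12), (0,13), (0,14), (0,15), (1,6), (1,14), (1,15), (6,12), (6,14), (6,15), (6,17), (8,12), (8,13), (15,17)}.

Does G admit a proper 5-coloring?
Yes, G is 5-colorable

A valid 5-coloring: color 1: [0, 6, 8]; color 2: [12, 13, 14, 15]; color 3: [1, 17].
(χ(G) = 3 ≤ 5.)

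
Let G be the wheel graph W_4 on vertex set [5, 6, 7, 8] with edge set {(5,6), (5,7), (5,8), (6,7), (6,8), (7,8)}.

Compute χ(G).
Clique number ω(G) = 4 (lower bound: χ ≥ ω).
The clique on [5, 6, 7, 8] has size 4, forcing χ ≥ 4, and the coloring below uses 4 colors, so χ(G) = 4.
A valid 4-coloring: color 1: [7]; color 2: [6]; color 3: [5]; color 4: [8].

χ(G) = 4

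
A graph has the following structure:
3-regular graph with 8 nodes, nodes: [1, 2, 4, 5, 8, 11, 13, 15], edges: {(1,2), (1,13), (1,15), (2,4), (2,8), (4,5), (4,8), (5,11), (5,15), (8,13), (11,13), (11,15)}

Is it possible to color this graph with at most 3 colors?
Yes, G is 3-colorable

A valid 3-coloring: color 1: [2, 13, 15]; color 2: [1, 5, 8]; color 3: [4, 11].
(χ(G) = 3 ≤ 3.)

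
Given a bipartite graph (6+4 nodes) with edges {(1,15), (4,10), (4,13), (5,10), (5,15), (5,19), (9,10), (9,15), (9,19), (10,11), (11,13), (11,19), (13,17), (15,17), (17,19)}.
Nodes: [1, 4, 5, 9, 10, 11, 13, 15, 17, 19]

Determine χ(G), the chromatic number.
Clique number ω(G) = 2 (lower bound: χ ≥ ω).
The graph is bipartite (no odd cycle), so 2 colors suffice: χ(G) = 2.
A valid 2-coloring: color 1: [10, 13, 15, 19]; color 2: [1, 4, 5, 9, 11, 17].

χ(G) = 2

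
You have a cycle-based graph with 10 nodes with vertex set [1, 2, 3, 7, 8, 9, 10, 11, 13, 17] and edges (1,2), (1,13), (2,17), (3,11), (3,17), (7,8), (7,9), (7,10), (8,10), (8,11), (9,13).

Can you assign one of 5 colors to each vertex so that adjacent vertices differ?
Yes, G is 5-colorable

A valid 5-coloring: color 1: [2, 3, 7, 13]; color 2: [1, 8, 9, 17]; color 3: [10, 11].
(χ(G) = 3 ≤ 5.)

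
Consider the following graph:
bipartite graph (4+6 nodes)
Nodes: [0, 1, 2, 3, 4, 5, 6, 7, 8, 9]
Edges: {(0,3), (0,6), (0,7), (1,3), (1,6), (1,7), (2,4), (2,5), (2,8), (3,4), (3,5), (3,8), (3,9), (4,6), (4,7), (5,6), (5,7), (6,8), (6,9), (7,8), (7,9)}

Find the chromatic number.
Clique number ω(G) = 2 (lower bound: χ ≥ ω).
The graph is bipartite (no odd cycle), so 2 colors suffice: χ(G) = 2.
A valid 2-coloring: color 1: [2, 3, 6, 7]; color 2: [0, 1, 4, 5, 8, 9].

χ(G) = 2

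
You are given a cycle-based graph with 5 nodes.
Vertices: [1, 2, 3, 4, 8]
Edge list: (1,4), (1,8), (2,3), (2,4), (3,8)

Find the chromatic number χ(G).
Clique number ω(G) = 2 (lower bound: χ ≥ ω).
Odd cycle [1, 4, 2, 3, 8] needs 3 colors (χ ≥ 3).
The coloring below uses 3 colors, so χ(G) = 3.
A valid 3-coloring: color 1: [1, 3]; color 2: [4, 8]; color 3: [2].

χ(G) = 3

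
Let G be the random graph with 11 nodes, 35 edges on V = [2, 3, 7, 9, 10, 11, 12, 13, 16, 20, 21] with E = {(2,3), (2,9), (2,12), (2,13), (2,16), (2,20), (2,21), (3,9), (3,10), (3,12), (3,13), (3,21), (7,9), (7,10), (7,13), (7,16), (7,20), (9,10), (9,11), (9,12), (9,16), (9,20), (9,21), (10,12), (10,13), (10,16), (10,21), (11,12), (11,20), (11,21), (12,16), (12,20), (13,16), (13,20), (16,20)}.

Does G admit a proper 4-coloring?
No, G is not 4-colorable

The clique on vertices [2, 9, 12, 16, 20] has size 5 > 4, so it alone needs 5 colors.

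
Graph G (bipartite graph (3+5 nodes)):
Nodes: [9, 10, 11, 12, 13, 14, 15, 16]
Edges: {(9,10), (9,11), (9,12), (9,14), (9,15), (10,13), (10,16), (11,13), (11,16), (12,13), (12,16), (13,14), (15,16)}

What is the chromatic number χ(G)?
Clique number ω(G) = 2 (lower bound: χ ≥ ω).
The graph is bipartite (no odd cycle), so 2 colors suffice: χ(G) = 2.
A valid 2-coloring: color 1: [9, 13, 16]; color 2: [10, 11, 12, 14, 15].

χ(G) = 2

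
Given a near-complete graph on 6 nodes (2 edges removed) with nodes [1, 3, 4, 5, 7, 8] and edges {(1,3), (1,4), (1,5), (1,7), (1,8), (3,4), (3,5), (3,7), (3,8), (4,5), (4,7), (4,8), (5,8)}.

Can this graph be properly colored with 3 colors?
No, G is not 3-colorable

The clique on vertices [1, 3, 4, 5, 8] has size 5 > 3, so it alone needs 5 colors.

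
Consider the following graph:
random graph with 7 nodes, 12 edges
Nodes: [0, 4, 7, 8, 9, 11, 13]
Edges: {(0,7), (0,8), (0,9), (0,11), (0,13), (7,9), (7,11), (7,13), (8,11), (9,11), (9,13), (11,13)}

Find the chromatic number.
χ(G) = 5

Clique number ω(G) = 5 (lower bound: χ ≥ ω).
The clique on [0, 7, 9, 11, 13] has size 5, forcing χ ≥ 5, and the coloring below uses 5 colors, so χ(G) = 5.
A valid 5-coloring: color 1: [0, 4]; color 2: [11]; color 3: [8, 9]; color 4: [13]; color 5: [7].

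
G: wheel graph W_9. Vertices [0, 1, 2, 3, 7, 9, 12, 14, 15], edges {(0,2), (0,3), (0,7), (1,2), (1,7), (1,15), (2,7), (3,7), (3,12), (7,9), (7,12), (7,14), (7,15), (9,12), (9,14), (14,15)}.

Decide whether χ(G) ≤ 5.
A valid 5-coloring: color 1: [7]; color 2: [2, 3, 9, 15]; color 3: [0, 1, 12, 14].
(χ(G) = 3 ≤ 5.)

Yes, G is 5-colorable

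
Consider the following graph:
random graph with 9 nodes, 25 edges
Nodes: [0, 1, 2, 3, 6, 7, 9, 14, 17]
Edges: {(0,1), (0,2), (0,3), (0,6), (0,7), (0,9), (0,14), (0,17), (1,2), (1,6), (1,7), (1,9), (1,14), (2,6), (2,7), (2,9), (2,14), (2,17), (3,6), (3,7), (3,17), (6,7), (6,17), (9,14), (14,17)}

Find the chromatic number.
Clique number ω(G) = 5 (lower bound: χ ≥ ω).
The clique on [0, 1, 2, 9, 14] has size 5, forcing χ ≥ 5, and the coloring below uses 5 colors, so χ(G) = 5.
A valid 5-coloring: color 1: [0]; color 2: [2, 3]; color 3: [1, 17]; color 4: [6, 9]; color 5: [7, 14].

χ(G) = 5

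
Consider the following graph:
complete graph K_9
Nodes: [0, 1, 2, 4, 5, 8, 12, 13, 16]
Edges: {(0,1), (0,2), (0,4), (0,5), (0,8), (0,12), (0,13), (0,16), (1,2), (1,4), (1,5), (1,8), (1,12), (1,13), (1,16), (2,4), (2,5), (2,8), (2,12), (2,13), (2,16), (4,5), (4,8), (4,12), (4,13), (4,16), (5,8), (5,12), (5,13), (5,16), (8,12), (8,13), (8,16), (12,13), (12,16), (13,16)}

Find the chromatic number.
χ(G) = 9

Clique number ω(G) = 9 (lower bound: χ ≥ ω).
The clique on [0, 1, 2, 4, 5, 8, 12, 13, 16] has size 9, forcing χ ≥ 9, and the coloring below uses 9 colors, so χ(G) = 9.
A valid 9-coloring: color 1: [13]; color 2: [8]; color 3: [5]; color 4: [2]; color 5: [4]; color 6: [12]; color 7: [0]; color 8: [16]; color 9: [1].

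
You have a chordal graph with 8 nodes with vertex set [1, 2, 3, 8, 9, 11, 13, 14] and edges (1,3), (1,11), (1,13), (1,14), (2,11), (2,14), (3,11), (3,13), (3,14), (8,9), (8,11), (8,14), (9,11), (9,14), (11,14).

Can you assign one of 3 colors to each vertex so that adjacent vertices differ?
No, G is not 3-colorable

The clique on vertices [8, 9, 11, 14] has size 4 > 3, so it alone needs 4 colors.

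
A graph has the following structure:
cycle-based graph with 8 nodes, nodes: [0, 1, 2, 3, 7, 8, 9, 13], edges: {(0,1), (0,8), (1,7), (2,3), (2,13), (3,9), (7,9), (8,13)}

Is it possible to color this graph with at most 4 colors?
A valid 4-coloring: color 1: [1, 2, 8, 9]; color 2: [0, 3, 7, 13].
(χ(G) = 2 ≤ 4.)

Yes, G is 4-colorable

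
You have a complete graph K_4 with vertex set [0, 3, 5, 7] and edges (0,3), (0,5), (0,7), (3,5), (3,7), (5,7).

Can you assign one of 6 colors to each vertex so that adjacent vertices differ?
Yes, G is 6-colorable

A valid 6-coloring: color 1: [0]; color 2: [7]; color 3: [3]; color 4: [5].
(χ(G) = 4 ≤ 6.)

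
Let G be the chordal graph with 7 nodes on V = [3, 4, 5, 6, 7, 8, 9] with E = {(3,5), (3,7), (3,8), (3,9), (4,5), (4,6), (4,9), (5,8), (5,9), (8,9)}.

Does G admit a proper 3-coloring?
The clique on vertices [3, 5, 8, 9] has size 4 > 3, so it alone needs 4 colors.

No, G is not 3-colorable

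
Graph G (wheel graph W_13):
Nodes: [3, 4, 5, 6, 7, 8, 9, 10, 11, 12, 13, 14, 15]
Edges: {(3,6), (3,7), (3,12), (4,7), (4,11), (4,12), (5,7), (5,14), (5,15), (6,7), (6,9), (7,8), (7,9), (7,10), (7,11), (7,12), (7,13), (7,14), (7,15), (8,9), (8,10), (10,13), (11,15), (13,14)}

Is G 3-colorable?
Yes, G is 3-colorable

A valid 3-coloring: color 1: [7]; color 2: [3, 4, 9, 10, 14, 15]; color 3: [5, 6, 8, 11, 12, 13].
(χ(G) = 3 ≤ 3.)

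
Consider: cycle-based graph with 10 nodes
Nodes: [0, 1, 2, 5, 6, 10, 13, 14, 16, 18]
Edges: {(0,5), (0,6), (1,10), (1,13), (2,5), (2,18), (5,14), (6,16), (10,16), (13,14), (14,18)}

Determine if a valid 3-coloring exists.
A valid 3-coloring: color 1: [0, 1, 2, 14, 16]; color 2: [5, 6, 10, 13, 18].
(χ(G) = 2 ≤ 3.)

Yes, G is 3-colorable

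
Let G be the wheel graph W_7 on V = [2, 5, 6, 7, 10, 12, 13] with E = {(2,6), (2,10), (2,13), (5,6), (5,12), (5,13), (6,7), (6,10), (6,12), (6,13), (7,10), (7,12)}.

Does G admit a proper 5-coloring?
Yes, G is 5-colorable

A valid 5-coloring: color 1: [6]; color 2: [10, 12, 13]; color 3: [2, 5, 7].
(χ(G) = 3 ≤ 5.)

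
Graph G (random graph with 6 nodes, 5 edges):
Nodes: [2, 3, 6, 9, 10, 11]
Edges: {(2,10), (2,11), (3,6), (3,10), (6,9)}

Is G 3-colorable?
Yes, G is 3-colorable

A valid 3-coloring: color 1: [2, 3, 9]; color 2: [6, 10, 11].
(χ(G) = 2 ≤ 3.)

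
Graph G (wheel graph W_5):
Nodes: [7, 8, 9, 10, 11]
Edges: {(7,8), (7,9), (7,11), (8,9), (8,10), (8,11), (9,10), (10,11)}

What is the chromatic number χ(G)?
Clique number ω(G) = 3 (lower bound: χ ≥ ω).
The clique on [8, 9, 10] has size 3, forcing χ ≥ 3, and the coloring below uses 3 colors, so χ(G) = 3.
A valid 3-coloring: color 1: [8]; color 2: [7, 10]; color 3: [9, 11].

χ(G) = 3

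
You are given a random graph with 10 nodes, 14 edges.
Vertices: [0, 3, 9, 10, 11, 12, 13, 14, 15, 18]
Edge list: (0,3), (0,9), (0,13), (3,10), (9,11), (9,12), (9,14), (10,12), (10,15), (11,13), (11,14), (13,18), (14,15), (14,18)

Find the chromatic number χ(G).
χ(G) = 3

Clique number ω(G) = 3 (lower bound: χ ≥ ω).
The clique on [9, 11, 14] has size 3, forcing χ ≥ 3, and the coloring below uses 3 colors, so χ(G) = 3.
A valid 3-coloring: color 1: [3, 12, 13, 14]; color 2: [9, 10, 18]; color 3: [0, 11, 15].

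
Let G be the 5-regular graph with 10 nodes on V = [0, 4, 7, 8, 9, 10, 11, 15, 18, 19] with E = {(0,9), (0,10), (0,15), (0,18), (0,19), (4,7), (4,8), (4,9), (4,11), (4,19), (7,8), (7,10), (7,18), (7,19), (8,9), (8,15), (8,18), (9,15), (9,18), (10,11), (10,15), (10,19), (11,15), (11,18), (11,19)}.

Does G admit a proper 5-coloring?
Yes, G is 5-colorable

A valid 5-coloring: color 1: [0, 7, 11]; color 2: [8, 19]; color 3: [4, 10, 18]; color 4: [9]; color 5: [15].
(χ(G) = 4 ≤ 5.)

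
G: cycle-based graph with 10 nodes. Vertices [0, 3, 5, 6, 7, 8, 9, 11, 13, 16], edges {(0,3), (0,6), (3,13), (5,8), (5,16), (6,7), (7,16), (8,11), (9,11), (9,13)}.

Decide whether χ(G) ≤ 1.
No, G is not 1-colorable

Edge (0,3) forces its endpoints to differ, so 1 color is not enough.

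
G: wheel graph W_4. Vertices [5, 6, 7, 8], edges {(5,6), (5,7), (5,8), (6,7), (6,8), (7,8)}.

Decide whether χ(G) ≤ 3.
No, G is not 3-colorable

The clique on vertices [5, 6, 7, 8] has size 4 > 3, so it alone needs 4 colors.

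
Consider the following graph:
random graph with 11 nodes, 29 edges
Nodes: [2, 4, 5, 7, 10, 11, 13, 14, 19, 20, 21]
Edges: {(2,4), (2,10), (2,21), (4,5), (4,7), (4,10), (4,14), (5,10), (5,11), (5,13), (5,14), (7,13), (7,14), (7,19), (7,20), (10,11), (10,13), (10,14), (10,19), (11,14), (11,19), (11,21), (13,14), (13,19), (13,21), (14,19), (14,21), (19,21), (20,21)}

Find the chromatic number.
χ(G) = 4

Clique number ω(G) = 4 (lower bound: χ ≥ ω).
The clique on [10, 11, 14, 19] has size 4, forcing χ ≥ 4, and the coloring below uses 4 colors, so χ(G) = 4.
A valid 4-coloring: color 1: [2, 14, 20]; color 2: [7, 10, 21]; color 3: [4, 11, 13]; color 4: [5, 19].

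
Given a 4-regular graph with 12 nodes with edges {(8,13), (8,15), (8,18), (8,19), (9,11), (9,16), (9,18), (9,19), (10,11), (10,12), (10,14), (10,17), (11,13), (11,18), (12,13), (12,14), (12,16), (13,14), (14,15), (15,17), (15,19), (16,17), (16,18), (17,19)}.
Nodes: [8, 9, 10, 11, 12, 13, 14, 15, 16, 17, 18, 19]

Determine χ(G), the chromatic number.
χ(G) = 3

Clique number ω(G) = 3 (lower bound: χ ≥ ω).
The clique on [8, 15, 19] has size 3, forcing χ ≥ 3, and the coloring below uses 3 colors, so χ(G) = 3.
A valid 3-coloring: color 1: [10, 13, 15, 18]; color 2: [8, 9, 12, 17]; color 3: [11, 14, 16, 19].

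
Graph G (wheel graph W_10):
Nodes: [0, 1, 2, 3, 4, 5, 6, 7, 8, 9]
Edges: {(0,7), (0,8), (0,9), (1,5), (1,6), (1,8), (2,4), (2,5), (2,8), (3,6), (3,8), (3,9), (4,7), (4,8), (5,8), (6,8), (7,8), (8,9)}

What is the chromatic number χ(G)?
χ(G) = 4

Clique number ω(G) = 3 (lower bound: χ ≥ ω).
Odd cycle [2, 4, 7, 0, 9, 3, 6, 1, 5] needs 3 colors (χ ≥ 3).
Vertex 8 is adjacent to every vertex of [0, 1, 2, 3, 4, 5, 6, 7, 9], which already need 3 colors among themselves, so 8 needs a new color (χ ≥ 4).
The coloring below uses 4 colors, so χ(G) = 4.
A valid 4-coloring: color 1: [8]; color 2: [1, 2, 7, 9]; color 3: [0, 3, 4, 5]; color 4: [6].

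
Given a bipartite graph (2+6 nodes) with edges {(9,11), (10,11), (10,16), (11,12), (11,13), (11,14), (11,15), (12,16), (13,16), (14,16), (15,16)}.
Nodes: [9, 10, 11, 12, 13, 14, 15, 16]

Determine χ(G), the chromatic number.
Clique number ω(G) = 2 (lower bound: χ ≥ ω).
The graph is bipartite (no odd cycle), so 2 colors suffice: χ(G) = 2.
A valid 2-coloring: color 1: [11, 16]; color 2: [9, 10, 12, 13, 14, 15].

χ(G) = 2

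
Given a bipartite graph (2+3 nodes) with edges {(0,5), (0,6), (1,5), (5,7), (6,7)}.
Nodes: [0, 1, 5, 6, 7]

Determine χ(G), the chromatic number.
χ(G) = 2

Clique number ω(G) = 2 (lower bound: χ ≥ ω).
The graph is bipartite (no odd cycle), so 2 colors suffice: χ(G) = 2.
A valid 2-coloring: color 1: [5, 6]; color 2: [0, 1, 7].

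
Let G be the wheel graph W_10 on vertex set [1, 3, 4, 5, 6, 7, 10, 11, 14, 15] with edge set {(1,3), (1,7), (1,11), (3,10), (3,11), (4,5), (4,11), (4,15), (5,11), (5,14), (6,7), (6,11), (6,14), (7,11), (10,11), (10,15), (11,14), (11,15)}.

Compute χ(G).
Clique number ω(G) = 3 (lower bound: χ ≥ ω).
Odd cycle [10, 3, 1, 7, 6, 14, 5, 4, 15] needs 3 colors (χ ≥ 3).
Vertex 11 is adjacent to every vertex of [1, 3, 4, 5, 6, 7, 10, 14, 15], which already need 3 colors among themselves, so 11 needs a new color (χ ≥ 4).
The coloring below uses 4 colors, so χ(G) = 4.
A valid 4-coloring: color 1: [11]; color 2: [1, 4, 6, 10]; color 3: [3, 7, 14, 15]; color 4: [5].

χ(G) = 4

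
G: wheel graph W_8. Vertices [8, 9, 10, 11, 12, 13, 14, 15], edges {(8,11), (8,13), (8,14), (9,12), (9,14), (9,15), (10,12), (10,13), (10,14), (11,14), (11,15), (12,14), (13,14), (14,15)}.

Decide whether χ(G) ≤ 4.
Yes, G is 4-colorable

A valid 4-coloring: color 1: [14]; color 2: [8, 12, 15]; color 3: [9, 10, 11]; color 4: [13].
(χ(G) = 4 ≤ 4.)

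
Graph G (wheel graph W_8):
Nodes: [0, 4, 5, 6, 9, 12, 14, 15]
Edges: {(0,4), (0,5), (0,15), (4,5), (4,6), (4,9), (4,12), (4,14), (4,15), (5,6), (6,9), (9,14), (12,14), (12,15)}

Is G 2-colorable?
The clique on vertices [0, 4, 5] has size 3 > 2, so it alone needs 3 colors.

No, G is not 2-colorable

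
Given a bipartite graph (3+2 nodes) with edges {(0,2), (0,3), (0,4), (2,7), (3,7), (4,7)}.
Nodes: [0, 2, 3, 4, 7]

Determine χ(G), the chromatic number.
Clique number ω(G) = 2 (lower bound: χ ≥ ω).
The graph is bipartite (no odd cycle), so 2 colors suffice: χ(G) = 2.
A valid 2-coloring: color 1: [0, 7]; color 2: [2, 3, 4].

χ(G) = 2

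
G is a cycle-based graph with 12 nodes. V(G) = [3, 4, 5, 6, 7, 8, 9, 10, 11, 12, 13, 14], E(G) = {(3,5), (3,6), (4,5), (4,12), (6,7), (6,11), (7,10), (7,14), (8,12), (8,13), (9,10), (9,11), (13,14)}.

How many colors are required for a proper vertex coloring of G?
χ(G) = 3

Clique number ω(G) = 2 (lower bound: χ ≥ ω).
Odd cycle [10, 9, 11, 6, 7] needs 3 colors (χ ≥ 3).
The coloring below uses 3 colors, so χ(G) = 3.
A valid 3-coloring: color 1: [3, 7, 9, 12, 13]; color 2: [4, 6, 8, 10, 14]; color 3: [5, 11].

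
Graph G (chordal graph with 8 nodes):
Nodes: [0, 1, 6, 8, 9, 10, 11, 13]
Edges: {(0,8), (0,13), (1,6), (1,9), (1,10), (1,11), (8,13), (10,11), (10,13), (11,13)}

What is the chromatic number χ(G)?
χ(G) = 3

Clique number ω(G) = 3 (lower bound: χ ≥ ω).
The clique on [0, 8, 13] has size 3, forcing χ ≥ 3, and the coloring below uses 3 colors, so χ(G) = 3.
A valid 3-coloring: color 1: [1, 13]; color 2: [0, 6, 9, 10]; color 3: [8, 11].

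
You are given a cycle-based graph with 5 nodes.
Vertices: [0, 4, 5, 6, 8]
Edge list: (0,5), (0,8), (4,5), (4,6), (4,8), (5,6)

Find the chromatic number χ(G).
χ(G) = 3

Clique number ω(G) = 3 (lower bound: χ ≥ ω).
The clique on [4, 5, 6] has size 3, forcing χ ≥ 3, and the coloring below uses 3 colors, so χ(G) = 3.
A valid 3-coloring: color 1: [0, 4]; color 2: [5, 8]; color 3: [6].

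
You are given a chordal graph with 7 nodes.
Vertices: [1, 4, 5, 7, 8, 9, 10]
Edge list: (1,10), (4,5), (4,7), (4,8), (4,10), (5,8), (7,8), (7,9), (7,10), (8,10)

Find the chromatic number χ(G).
Clique number ω(G) = 4 (lower bound: χ ≥ ω).
The clique on [4, 7, 8, 10] has size 4, forcing χ ≥ 4, and the coloring below uses 4 colors, so χ(G) = 4.
A valid 4-coloring: color 1: [1, 8, 9]; color 2: [4]; color 3: [5, 10]; color 4: [7].

χ(G) = 4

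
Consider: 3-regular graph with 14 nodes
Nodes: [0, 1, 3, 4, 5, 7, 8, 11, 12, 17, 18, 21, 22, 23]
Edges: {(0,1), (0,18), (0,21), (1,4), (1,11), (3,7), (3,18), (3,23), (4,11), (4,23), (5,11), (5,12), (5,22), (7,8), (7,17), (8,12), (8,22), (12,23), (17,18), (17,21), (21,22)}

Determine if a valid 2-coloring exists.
No, G is not 2-colorable

The clique on vertices [1, 4, 11] has size 3 > 2, so it alone needs 3 colors.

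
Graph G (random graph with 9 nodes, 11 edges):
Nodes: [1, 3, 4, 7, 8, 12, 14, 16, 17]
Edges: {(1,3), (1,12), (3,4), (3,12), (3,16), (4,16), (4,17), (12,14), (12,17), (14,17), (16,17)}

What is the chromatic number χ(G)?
χ(G) = 3

Clique number ω(G) = 3 (lower bound: χ ≥ ω).
The clique on [3, 4, 16] has size 3, forcing χ ≥ 3, and the coloring below uses 3 colors, so χ(G) = 3.
A valid 3-coloring: color 1: [3, 7, 8, 17]; color 2: [12, 16]; color 3: [1, 4, 14].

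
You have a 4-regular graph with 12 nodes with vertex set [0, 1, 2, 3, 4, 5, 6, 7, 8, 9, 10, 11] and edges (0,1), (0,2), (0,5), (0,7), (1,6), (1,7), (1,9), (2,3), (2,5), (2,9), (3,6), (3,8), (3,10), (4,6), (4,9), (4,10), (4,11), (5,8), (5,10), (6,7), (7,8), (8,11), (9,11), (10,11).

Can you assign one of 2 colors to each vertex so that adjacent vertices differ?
The clique on vertices [0, 1, 7] has size 3 > 2, so it alone needs 3 colors.

No, G is not 2-colorable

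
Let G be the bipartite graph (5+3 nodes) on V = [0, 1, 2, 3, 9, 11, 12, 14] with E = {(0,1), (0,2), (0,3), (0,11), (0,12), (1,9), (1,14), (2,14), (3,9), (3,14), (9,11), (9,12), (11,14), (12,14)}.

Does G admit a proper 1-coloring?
No, G is not 1-colorable

Edge (0,1) forces its endpoints to differ, so 1 color is not enough.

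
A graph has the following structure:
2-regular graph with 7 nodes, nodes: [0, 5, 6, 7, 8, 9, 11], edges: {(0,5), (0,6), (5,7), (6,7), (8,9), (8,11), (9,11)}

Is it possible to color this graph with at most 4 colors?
Yes, G is 4-colorable

A valid 4-coloring: color 1: [5, 6, 8]; color 2: [0, 7, 9]; color 3: [11].
(χ(G) = 3 ≤ 4.)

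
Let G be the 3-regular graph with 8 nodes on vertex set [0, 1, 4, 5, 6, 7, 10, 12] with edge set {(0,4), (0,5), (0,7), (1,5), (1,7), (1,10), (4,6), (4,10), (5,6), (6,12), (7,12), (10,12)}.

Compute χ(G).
χ(G) = 3

Clique number ω(G) = 2 (lower bound: χ ≥ ω).
Odd cycle [10, 1, 5, 0, 4] needs 3 colors (χ ≥ 3).
The coloring below uses 3 colors, so χ(G) = 3.
A valid 3-coloring: color 1: [0, 6, 10]; color 2: [4, 5, 7]; color 3: [1, 12].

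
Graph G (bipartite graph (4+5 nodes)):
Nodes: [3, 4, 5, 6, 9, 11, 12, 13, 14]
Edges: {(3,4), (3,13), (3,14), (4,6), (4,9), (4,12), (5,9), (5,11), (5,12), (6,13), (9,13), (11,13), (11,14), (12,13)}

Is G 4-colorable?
A valid 4-coloring: color 1: [4, 5, 13, 14]; color 2: [3, 6, 9, 11, 12].
(χ(G) = 2 ≤ 4.)

Yes, G is 4-colorable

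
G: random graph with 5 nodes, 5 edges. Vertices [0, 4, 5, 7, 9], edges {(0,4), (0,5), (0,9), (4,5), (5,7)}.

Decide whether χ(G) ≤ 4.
A valid 4-coloring: color 1: [0, 7]; color 2: [5, 9]; color 3: [4].
(χ(G) = 3 ≤ 4.)

Yes, G is 4-colorable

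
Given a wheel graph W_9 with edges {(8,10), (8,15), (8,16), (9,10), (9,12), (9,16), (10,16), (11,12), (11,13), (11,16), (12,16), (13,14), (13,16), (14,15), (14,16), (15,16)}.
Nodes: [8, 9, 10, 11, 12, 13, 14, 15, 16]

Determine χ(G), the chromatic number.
Clique number ω(G) = 3 (lower bound: χ ≥ ω).
The clique on [8, 10, 16] has size 3, forcing χ ≥ 3, and the coloring below uses 3 colors, so χ(G) = 3.
A valid 3-coloring: color 1: [16]; color 2: [8, 9, 11, 14]; color 3: [10, 12, 13, 15].

χ(G) = 3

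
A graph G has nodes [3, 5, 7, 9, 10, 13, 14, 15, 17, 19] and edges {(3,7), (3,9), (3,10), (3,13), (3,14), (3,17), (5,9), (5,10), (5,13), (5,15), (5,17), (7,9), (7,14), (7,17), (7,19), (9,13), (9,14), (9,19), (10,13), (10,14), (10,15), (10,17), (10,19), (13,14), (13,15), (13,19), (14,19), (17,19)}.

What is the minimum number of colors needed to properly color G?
Clique number ω(G) = 4 (lower bound: χ ≥ ω).
The clique on [9, 13, 14, 19] has size 4, forcing χ ≥ 4, and the coloring below uses 4 colors, so χ(G) = 4.
A valid 4-coloring: color 1: [9, 10]; color 2: [7, 13]; color 3: [14, 15, 17]; color 4: [3, 5, 19].

χ(G) = 4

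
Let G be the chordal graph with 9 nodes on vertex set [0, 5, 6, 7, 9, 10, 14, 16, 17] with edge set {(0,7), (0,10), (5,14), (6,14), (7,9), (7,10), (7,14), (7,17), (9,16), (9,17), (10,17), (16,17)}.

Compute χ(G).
χ(G) = 3

Clique number ω(G) = 3 (lower bound: χ ≥ ω).
The clique on [9, 16, 17] has size 3, forcing χ ≥ 3, and the coloring below uses 3 colors, so χ(G) = 3.
A valid 3-coloring: color 1: [5, 6, 7, 16]; color 2: [0, 14, 17]; color 3: [9, 10].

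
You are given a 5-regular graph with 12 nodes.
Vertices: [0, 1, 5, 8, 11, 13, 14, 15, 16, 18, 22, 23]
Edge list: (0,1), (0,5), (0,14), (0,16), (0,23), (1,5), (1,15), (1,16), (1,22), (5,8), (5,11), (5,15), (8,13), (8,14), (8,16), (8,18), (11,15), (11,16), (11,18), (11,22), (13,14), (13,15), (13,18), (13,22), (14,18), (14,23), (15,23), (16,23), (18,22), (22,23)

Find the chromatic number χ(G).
χ(G) = 4

Clique number ω(G) = 4 (lower bound: χ ≥ ω).
The clique on [8, 13, 14, 18] has size 4, forcing χ ≥ 4, and the coloring below uses 4 colors, so χ(G) = 4.
A valid 4-coloring: color 1: [5, 16, 18]; color 2: [14, 15, 22]; color 3: [0, 11, 13]; color 4: [1, 8, 23].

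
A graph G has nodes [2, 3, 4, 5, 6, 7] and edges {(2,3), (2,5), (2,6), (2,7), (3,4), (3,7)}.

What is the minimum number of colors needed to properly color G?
Clique number ω(G) = 3 (lower bound: χ ≥ ω).
The clique on [2, 3, 7] has size 3, forcing χ ≥ 3, and the coloring below uses 3 colors, so χ(G) = 3.
A valid 3-coloring: color 1: [2, 4]; color 2: [3, 5, 6]; color 3: [7].

χ(G) = 3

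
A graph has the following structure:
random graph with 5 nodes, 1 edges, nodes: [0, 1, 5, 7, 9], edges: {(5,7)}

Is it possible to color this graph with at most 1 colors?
Edge (5,7) forces its endpoints to differ, so 1 color is not enough.

No, G is not 1-colorable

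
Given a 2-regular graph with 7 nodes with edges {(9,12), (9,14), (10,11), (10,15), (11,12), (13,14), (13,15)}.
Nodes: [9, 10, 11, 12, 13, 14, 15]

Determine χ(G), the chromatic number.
Clique number ω(G) = 2 (lower bound: χ ≥ ω).
Odd cycle [15, 13, 14, 9, 12, 11, 10] needs 3 colors (χ ≥ 3).
The coloring below uses 3 colors, so χ(G) = 3.
A valid 3-coloring: color 1: [9, 11, 13]; color 2: [10, 12, 14]; color 3: [15].

χ(G) = 3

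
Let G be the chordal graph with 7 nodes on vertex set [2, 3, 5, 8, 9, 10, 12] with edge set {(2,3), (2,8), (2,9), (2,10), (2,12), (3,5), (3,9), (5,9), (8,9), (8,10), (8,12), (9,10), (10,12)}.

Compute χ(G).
Clique number ω(G) = 4 (lower bound: χ ≥ ω).
The clique on [2, 8, 9, 10] has size 4, forcing χ ≥ 4, and the coloring below uses 4 colors, so χ(G) = 4.
A valid 4-coloring: color 1: [2, 5]; color 2: [9, 12]; color 3: [3, 10]; color 4: [8].

χ(G) = 4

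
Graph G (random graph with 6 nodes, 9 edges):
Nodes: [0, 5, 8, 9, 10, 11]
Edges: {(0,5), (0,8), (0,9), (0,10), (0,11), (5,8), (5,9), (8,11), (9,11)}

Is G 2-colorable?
No, G is not 2-colorable

The clique on vertices [0, 8, 11] has size 3 > 2, so it alone needs 3 colors.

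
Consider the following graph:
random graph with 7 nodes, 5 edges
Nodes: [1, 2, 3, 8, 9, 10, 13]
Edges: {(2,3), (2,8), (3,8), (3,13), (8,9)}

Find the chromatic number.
Clique number ω(G) = 3 (lower bound: χ ≥ ω).
The clique on [2, 3, 8] has size 3, forcing χ ≥ 3, and the coloring below uses 3 colors, so χ(G) = 3.
A valid 3-coloring: color 1: [1, 3, 9, 10]; color 2: [8, 13]; color 3: [2].

χ(G) = 3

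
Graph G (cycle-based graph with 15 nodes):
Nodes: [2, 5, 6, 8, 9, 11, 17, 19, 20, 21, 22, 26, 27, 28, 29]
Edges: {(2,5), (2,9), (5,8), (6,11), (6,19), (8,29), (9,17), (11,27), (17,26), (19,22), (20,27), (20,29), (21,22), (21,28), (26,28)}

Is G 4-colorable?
Yes, G is 4-colorable

A valid 4-coloring: color 1: [2, 8, 11, 17, 19, 20, 21]; color 2: [5, 6, 9, 22, 27, 28, 29]; color 3: [26].
(χ(G) = 3 ≤ 4.)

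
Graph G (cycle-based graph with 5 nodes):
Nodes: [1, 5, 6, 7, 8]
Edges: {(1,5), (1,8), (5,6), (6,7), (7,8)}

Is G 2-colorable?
Odd cycle [8, 1, 5, 6, 7] needs 3 colors (χ ≥ 3).
Hence χ(G) ≥ 3 > 2, so no proper 2-coloring exists.

No, G is not 2-colorable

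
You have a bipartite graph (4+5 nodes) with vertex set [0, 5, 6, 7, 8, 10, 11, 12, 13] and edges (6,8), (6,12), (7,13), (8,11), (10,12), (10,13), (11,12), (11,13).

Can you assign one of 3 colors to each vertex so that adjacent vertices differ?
Yes, G is 3-colorable

A valid 3-coloring: color 1: [0, 5, 8, 12, 13]; color 2: [6, 7, 10, 11].
(χ(G) = 2 ≤ 3.)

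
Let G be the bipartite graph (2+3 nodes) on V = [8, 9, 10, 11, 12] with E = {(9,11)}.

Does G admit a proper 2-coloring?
A valid 2-coloring: color 1: [8, 9, 10, 12]; color 2: [11].
(χ(G) = 2 ≤ 2.)

Yes, G is 2-colorable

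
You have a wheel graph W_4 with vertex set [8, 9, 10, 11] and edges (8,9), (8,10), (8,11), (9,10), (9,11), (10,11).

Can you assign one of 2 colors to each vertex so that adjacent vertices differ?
No, G is not 2-colorable

The clique on vertices [8, 9, 10, 11] has size 4 > 2, so it alone needs 4 colors.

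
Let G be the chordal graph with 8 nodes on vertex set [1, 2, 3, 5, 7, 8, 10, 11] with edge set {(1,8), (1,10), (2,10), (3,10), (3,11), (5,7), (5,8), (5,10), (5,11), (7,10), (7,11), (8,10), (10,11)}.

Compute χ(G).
χ(G) = 4

Clique number ω(G) = 4 (lower bound: χ ≥ ω).
The clique on [5, 7, 10, 11] has size 4, forcing χ ≥ 4, and the coloring below uses 4 colors, so χ(G) = 4.
A valid 4-coloring: color 1: [10]; color 2: [1, 2, 3, 5]; color 3: [8, 11]; color 4: [7].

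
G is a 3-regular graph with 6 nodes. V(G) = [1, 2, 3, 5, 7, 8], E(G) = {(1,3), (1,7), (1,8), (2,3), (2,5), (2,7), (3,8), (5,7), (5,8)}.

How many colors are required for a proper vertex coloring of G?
χ(G) = 3

Clique number ω(G) = 3 (lower bound: χ ≥ ω).
The clique on [1, 3, 8] has size 3, forcing χ ≥ 3, and the coloring below uses 3 colors, so χ(G) = 3.
A valid 3-coloring: color 1: [2, 8]; color 2: [1, 5]; color 3: [3, 7].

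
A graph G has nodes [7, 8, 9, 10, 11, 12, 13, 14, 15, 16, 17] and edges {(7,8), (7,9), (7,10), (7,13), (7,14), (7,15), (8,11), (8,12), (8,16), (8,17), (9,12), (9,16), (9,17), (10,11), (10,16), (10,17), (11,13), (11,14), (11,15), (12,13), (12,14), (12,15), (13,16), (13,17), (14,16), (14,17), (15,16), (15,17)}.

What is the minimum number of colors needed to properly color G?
Clique number ω(G) = 2 (lower bound: χ ≥ ω).
The graph is bipartite (no odd cycle), so 2 colors suffice: χ(G) = 2.
A valid 2-coloring: color 1: [7, 11, 12, 16, 17]; color 2: [8, 9, 10, 13, 14, 15].

χ(G) = 2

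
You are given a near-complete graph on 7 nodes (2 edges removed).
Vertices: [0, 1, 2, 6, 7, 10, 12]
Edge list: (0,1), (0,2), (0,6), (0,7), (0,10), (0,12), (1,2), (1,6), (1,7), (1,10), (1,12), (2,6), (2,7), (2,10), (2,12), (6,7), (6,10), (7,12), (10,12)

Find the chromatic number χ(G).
χ(G) = 5

Clique number ω(G) = 5 (lower bound: χ ≥ ω).
The clique on [0, 1, 2, 10, 12] has size 5, forcing χ ≥ 5, and the coloring below uses 5 colors, so χ(G) = 5.
A valid 5-coloring: color 1: [2]; color 2: [0]; color 3: [1]; color 4: [7, 10]; color 5: [6, 12].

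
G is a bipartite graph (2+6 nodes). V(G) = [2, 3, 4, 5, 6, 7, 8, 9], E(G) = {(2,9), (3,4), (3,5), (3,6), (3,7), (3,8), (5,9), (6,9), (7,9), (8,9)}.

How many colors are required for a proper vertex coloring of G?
Clique number ω(G) = 2 (lower bound: χ ≥ ω).
The graph is bipartite (no odd cycle), so 2 colors suffice: χ(G) = 2.
A valid 2-coloring: color 1: [3, 9]; color 2: [2, 4, 5, 6, 7, 8].

χ(G) = 2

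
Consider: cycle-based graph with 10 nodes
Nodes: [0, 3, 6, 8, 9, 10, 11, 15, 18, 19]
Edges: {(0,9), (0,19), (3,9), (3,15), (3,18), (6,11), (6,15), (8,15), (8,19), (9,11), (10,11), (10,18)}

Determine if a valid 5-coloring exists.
Yes, G is 5-colorable

A valid 5-coloring: color 1: [9, 15, 18, 19]; color 2: [0, 3, 8, 11]; color 3: [6, 10].
(χ(G) = 3 ≤ 5.)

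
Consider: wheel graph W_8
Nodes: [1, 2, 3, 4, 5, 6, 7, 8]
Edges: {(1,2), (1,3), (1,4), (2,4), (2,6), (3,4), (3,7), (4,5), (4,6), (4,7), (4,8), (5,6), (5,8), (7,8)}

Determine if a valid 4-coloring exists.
Yes, G is 4-colorable

A valid 4-coloring: color 1: [4]; color 2: [1, 6, 7]; color 3: [2, 3, 5]; color 4: [8].
(χ(G) = 4 ≤ 4.)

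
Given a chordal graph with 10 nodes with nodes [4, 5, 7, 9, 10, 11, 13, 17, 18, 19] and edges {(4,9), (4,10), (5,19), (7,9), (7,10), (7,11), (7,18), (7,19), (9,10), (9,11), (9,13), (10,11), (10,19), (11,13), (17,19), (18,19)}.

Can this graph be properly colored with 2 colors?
The clique on vertices [7, 9, 10, 11] has size 4 > 2, so it alone needs 4 colors.

No, G is not 2-colorable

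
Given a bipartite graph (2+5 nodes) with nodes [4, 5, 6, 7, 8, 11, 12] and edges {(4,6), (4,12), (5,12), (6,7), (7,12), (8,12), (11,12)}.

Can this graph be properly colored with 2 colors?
A valid 2-coloring: color 1: [6, 12]; color 2: [4, 5, 7, 8, 11].
(χ(G) = 2 ≤ 2.)

Yes, G is 2-colorable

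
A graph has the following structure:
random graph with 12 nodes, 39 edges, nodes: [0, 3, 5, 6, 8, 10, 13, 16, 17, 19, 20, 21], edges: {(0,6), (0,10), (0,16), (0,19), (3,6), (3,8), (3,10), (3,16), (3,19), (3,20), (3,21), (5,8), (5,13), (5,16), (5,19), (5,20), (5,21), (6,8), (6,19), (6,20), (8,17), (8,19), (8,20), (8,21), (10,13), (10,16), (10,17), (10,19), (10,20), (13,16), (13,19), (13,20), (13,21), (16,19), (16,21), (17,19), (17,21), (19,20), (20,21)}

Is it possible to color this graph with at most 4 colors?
No, G is not 4-colorable

The clique on vertices [3, 6, 8, 19, 20] has size 5 > 4, so it alone needs 5 colors.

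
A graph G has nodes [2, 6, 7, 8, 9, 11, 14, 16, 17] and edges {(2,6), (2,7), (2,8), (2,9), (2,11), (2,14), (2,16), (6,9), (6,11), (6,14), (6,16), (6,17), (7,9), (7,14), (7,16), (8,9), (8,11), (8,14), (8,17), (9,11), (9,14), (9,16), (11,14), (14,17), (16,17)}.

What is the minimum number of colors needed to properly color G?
Clique number ω(G) = 5 (lower bound: χ ≥ ω).
The clique on [2, 8, 9, 11, 14] has size 5, forcing χ ≥ 5, and the coloring below uses 5 colors, so χ(G) = 5.
A valid 5-coloring: color 1: [14, 16]; color 2: [2, 17]; color 3: [9]; color 4: [6, 7, 8]; color 5: [11].

χ(G) = 5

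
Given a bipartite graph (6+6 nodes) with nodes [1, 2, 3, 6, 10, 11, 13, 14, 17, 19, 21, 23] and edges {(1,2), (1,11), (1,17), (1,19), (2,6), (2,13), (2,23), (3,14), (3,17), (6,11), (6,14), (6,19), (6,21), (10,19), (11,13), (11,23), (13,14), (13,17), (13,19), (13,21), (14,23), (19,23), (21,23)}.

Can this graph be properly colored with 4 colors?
A valid 4-coloring: color 1: [1, 3, 6, 10, 13, 23]; color 2: [2, 11, 14, 17, 19, 21].
(χ(G) = 2 ≤ 4.)

Yes, G is 4-colorable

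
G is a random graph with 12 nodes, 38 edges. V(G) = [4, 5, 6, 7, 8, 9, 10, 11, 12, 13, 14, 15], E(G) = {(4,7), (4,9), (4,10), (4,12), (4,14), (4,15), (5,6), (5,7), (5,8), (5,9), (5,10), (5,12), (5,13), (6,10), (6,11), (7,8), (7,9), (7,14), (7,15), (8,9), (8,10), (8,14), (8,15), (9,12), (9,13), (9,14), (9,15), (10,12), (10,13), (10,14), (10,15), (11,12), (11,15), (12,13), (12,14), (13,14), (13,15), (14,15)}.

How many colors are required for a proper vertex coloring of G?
χ(G) = 5

Clique number ω(G) = 5 (lower bound: χ ≥ ω).
The clique on [7, 8, 9, 14, 15] has size 5, forcing χ ≥ 5, and the coloring below uses 5 colors, so χ(G) = 5.
A valid 5-coloring: color 1: [5, 11, 14]; color 2: [9, 10]; color 3: [6, 12, 15]; color 4: [4, 8, 13]; color 5: [7].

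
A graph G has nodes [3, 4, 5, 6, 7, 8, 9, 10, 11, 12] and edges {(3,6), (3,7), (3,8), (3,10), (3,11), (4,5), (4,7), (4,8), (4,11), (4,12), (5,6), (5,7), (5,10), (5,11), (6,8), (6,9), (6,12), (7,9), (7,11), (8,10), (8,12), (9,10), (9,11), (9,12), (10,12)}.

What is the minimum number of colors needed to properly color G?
Clique number ω(G) = 4 (lower bound: χ ≥ ω).
The clique on [4, 5, 7, 11] has size 4, forcing χ ≥ 4, and the coloring below uses 4 colors, so χ(G) = 4.
A valid 4-coloring: color 1: [4, 6, 10]; color 2: [7, 8]; color 3: [11, 12]; color 4: [3, 5, 9].

χ(G) = 4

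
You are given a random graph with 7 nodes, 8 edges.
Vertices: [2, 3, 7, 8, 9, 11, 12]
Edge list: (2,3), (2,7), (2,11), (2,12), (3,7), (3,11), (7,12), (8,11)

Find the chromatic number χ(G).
Clique number ω(G) = 3 (lower bound: χ ≥ ω).
The clique on [2, 3, 11] has size 3, forcing χ ≥ 3, and the coloring below uses 3 colors, so χ(G) = 3.
A valid 3-coloring: color 1: [2, 8, 9]; color 2: [7, 11]; color 3: [3, 12].

χ(G) = 3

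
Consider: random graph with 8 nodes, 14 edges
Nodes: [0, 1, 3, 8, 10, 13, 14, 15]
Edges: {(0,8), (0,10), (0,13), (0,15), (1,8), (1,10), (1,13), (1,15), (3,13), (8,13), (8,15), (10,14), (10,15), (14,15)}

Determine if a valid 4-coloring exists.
Yes, G is 4-colorable

A valid 4-coloring: color 1: [13, 15]; color 2: [0, 1, 3, 14]; color 3: [8, 10].
(χ(G) = 3 ≤ 4.)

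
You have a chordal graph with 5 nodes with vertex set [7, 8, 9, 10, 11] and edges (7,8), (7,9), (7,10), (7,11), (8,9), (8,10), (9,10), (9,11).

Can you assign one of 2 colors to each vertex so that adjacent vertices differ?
No, G is not 2-colorable

The clique on vertices [7, 8, 9, 10] has size 4 > 2, so it alone needs 4 colors.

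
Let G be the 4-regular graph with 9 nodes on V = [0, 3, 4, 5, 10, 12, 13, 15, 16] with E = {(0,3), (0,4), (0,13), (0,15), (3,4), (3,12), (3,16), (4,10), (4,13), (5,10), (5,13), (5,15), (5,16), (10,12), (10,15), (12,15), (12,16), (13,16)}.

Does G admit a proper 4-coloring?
A valid 4-coloring: color 1: [3, 10, 13]; color 2: [4, 15, 16]; color 3: [0, 5, 12].
(χ(G) = 3 ≤ 4.)

Yes, G is 4-colorable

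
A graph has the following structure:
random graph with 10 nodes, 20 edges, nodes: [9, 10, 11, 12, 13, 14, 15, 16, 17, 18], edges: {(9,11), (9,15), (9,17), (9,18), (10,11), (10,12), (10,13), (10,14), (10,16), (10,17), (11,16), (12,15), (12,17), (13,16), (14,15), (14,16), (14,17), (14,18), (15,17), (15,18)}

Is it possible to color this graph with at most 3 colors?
Suppose a proper 3-coloring c exists. The clique [9, 15, 17] takes 3 distinct colors; by symmetry let c(9) = 1, c(15) = 2, c(17) = 3.
- Vertex 14: neighbors [15, 17] already have colors [2, 3] ⇒ c(14) = 1.
- Vertex 10: neighbors [14, 17] already have colors [1, 3] ⇒ c(10) = 2.
- Vertex 16: neighbors [14, 10] already have colors [1, 2] ⇒ c(16) = 3.
- Vertex 11: neighbors [9, 10, 16] already have colors [1, 2, 3] — all 3 colors blocked. Contradiction.
The forced assignments end in a contradiction, so G has no proper 3-coloring (χ ≥ 4).

No, G is not 3-colorable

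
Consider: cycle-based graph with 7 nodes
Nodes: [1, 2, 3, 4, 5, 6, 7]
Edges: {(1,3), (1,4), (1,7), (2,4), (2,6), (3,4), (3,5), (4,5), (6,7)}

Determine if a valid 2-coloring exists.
No, G is not 2-colorable

The clique on vertices [1, 3, 4] has size 3 > 2, so it alone needs 3 colors.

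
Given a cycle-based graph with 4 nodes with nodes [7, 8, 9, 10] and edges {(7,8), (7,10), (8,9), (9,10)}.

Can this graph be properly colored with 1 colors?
Edge (8,9) forces its endpoints to differ, so 1 color is not enough.

No, G is not 1-colorable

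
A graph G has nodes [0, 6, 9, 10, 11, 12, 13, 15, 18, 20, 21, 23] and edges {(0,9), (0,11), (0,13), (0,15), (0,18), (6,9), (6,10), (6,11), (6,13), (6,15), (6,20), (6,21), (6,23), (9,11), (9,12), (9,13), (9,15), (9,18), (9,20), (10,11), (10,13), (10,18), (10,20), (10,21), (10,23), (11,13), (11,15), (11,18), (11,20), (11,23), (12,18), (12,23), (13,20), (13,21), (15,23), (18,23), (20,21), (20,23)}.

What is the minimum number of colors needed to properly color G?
Clique number ω(G) = 5 (lower bound: χ ≥ ω).
The clique on [6, 9, 11, 13, 20] has size 5, forcing χ ≥ 5, and the coloring below uses 5 colors, so χ(G) = 5.
A valid 5-coloring: color 1: [11, 12, 21]; color 2: [0, 6]; color 3: [9, 10]; color 4: [15, 18, 20]; color 5: [13, 23].

χ(G) = 5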